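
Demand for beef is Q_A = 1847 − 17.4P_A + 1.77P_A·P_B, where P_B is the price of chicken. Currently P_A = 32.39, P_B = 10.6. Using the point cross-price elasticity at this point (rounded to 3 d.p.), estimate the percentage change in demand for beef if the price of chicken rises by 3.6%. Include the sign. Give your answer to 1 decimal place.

1.2%

At P_A = 32.39, P_B = 10.6: Q_A = 1891.115.
∂Q_A/∂P_B = 1.77P_A = 57.3303.
ε = (∂Q_A/∂P_B)(P_B/Q_A) = 57.3303 × 10.6/1891.115 ≈ 0.321.
%ΔQ_A ≈ ε × %ΔP_B = 0.321 × (3.6%) = 1.2%.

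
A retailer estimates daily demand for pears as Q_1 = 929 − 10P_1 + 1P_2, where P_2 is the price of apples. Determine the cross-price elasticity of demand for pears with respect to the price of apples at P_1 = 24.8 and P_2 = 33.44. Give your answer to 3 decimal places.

At P_1 = 24.8 and P_2 = 33.44: Q_1 = 714.44.
∂Q_1/∂P_2 = 1.
ε = (∂Q_1/∂P_2)(P_2/Q_1) = 1 × (33.44/714.44) ≈ 0.047.

0.047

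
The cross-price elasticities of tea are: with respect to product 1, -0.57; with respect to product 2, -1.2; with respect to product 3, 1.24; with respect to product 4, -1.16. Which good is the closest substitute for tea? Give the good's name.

product 3

Substitutes have ε > 0. Among the positive values, 1.24 (product 3) is largest.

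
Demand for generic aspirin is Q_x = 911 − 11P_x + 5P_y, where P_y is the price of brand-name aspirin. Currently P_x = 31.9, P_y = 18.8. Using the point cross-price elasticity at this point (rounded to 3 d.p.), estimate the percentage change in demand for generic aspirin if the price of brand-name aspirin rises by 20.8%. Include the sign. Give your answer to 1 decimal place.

At P_x = 31.9, P_y = 18.8: Q_x = 654.1.
∂Q_x/∂P_y = 5.
ε = (∂Q_x/∂P_y)(P_y/Q_x) = 5.0000 × 18.8/654.1 ≈ 0.144.
%ΔQ_x ≈ ε × %ΔP_y = 0.144 × (20.8%) = 3.0%.

3.0%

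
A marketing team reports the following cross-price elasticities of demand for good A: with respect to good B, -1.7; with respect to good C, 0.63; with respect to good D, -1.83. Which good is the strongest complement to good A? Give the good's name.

Complements have ε < 0. The most negative value is -1.83 (good D).

good D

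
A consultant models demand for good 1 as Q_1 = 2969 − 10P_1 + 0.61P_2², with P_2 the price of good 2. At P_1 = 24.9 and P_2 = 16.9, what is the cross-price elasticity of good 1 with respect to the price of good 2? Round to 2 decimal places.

At P_1 = 24.9 and P_2 = 16.9: Q_1 = 2894.222.
∂Q_1/∂P_2 = 1.22P_2 = 1.22(16.9) = 20.6180.
ε = (∂Q_1/∂P_2)(P_2/Q_1) = 20.6180 × (16.9/2894.222) ≈ 0.12.

0.12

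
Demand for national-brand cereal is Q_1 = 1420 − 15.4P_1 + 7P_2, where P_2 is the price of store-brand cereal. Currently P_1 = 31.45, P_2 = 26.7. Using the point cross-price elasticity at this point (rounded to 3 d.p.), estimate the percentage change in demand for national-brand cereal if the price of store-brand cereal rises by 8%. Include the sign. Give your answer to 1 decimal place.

1.3%

At P_1 = 31.45, P_2 = 26.7: Q_1 = 1122.57.
∂Q_1/∂P_2 = 7.
ε = (∂Q_1/∂P_2)(P_2/Q_1) = 7.0000 × 26.7/1122.57 ≈ 0.166.
%ΔQ_1 ≈ ε × %ΔP_2 = 0.166 × (8%) = 1.3%.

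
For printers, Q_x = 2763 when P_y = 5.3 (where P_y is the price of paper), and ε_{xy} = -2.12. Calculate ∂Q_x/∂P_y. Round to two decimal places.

-1105.20

ε = (∂Q_x/∂P_y)·(P_y/Q_x) ⇒ ∂Q_x/∂P_y = ε·Q_x/P_y = -2.12 × 2763/5.3 ≈ -1105.20.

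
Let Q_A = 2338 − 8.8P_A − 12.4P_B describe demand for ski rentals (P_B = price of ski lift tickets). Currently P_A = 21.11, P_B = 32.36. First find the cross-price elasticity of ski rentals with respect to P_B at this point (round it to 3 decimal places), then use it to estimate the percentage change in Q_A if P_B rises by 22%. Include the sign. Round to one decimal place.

-5.0%

At P_A = 21.11, P_B = 32.36: Q_A = 1750.968.
∂Q_A/∂P_B = -12.4.
ε = (∂Q_A/∂P_B)(P_B/Q_A) = -12.4000 × 32.36/1750.968 ≈ -0.229.
%ΔQ_A ≈ ε × %ΔP_B = -0.229 × (22%) = -5.0%.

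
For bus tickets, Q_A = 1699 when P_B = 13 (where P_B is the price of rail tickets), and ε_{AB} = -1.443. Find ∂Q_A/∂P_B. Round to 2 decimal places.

ε = (∂Q_A/∂P_B)·(P_B/Q_A) ⇒ ∂Q_A/∂P_B = ε·Q_A/P_B = -1.443 × 1699/13 ≈ -188.59.

-188.59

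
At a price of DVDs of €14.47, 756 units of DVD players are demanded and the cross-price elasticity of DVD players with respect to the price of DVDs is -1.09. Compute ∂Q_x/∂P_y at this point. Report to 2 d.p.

ε = (∂Q_x/∂P_y)·(P_y/Q_x) ⇒ ∂Q_x/∂P_y = ε·Q_x/P_y = -1.09 × 756/14.47 ≈ -56.95.

-56.95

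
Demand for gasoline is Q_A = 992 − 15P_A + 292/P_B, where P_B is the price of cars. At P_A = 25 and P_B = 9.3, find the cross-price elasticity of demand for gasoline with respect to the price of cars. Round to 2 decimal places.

At P_A = 25 and P_B = 9.3: Q_A = 648.398.
∂Q_A/∂P_B = −292/P_B² = -3.3761.
ε = (∂Q_A/∂P_B)(P_B/Q_A) = -3.3761 × (9.3/648.398) ≈ -0.05.
ε < 0: complements.

-0.05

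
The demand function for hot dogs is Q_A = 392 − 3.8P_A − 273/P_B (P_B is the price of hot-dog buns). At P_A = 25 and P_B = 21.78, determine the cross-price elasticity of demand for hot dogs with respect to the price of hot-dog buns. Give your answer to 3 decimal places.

At P_A = 25 and P_B = 21.78: Q_A = 284.466.
∂Q_A/∂P_B = 273/P_B² = 0.5755.
ε = (∂Q_A/∂P_B)(P_B/Q_A) = 0.5755 × (21.78/284.466) ≈ 0.044.

0.044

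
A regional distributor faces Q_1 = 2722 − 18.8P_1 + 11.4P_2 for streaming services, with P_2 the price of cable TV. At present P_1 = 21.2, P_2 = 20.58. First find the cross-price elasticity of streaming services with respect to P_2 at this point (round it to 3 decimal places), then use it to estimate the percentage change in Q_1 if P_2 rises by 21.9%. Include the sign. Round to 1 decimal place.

2.0%

At P_1 = 21.2, P_2 = 20.58: Q_1 = 2558.052.
∂Q_1/∂P_2 = 11.4.
ε = (∂Q_1/∂P_2)(P_2/Q_1) = 11.4000 × 20.58/2558.052 ≈ 0.092.
%ΔQ_1 ≈ ε × %ΔP_2 = 0.092 × (21.9%) = 2.0%.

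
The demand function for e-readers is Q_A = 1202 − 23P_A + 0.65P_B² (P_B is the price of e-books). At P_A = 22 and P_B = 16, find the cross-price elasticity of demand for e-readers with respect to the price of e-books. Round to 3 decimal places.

0.386

At P_A = 22 and P_B = 16: Q_A = 862.4.
∂Q_A/∂P_B = 1.3P_B = 1.3(16) = 20.8000.
ε = (∂Q_A/∂P_B)(P_B/Q_A) = 20.8000 × (16/862.4) ≈ 0.386.
ε > 0: substitutes.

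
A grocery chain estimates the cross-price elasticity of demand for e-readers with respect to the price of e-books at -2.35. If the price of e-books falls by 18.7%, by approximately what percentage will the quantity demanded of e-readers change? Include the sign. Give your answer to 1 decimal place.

%ΔQ ≈ ε × %ΔP of e-books = -2.35 × (-18.7%) = 43.9%.
Demand for e-readers rises by about 43.9%.

43.9%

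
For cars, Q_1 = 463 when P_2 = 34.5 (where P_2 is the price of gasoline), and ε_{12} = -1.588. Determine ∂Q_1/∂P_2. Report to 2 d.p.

-21.31

ε = (∂Q_1/∂P_2)·(P_2/Q_1) ⇒ ∂Q_1/∂P_2 = ε·Q_1/P_2 = -1.588 × 463/34.5 ≈ -21.31.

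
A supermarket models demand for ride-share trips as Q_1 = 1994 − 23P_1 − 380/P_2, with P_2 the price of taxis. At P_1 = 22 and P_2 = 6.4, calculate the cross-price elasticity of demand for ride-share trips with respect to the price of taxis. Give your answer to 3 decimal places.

At P_1 = 22 and P_2 = 6.4: Q_1 = 1428.625.
∂Q_1/∂P_2 = 380/P_2² = 9.2773.
ε = (∂Q_1/∂P_2)(P_2/Q_1) = 9.2773 × (6.4/1428.625) ≈ 0.042.
ε > 0: substitutes.

0.042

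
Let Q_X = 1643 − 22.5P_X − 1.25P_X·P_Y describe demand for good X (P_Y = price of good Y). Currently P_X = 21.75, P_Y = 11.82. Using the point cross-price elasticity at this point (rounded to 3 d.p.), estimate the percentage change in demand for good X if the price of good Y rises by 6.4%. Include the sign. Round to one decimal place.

At P_X = 21.75, P_Y = 11.82: Q_X = 832.269.
∂Q_X/∂P_Y = -1.25P_X = -27.1875.
ε = (∂Q_X/∂P_Y)(P_Y/Q_X) = -27.1875 × 11.82/832.269 ≈ -0.386.
%ΔQ_X ≈ ε × %ΔP_Y = -0.386 × (6.4%) = -2.5%.

-2.5%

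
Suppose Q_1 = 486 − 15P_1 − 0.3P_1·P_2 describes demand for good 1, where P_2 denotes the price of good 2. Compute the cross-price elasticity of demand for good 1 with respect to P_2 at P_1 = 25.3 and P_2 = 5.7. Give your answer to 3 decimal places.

At P_1 = 25.3 and P_2 = 5.7: Q_1 = 63.237.
∂Q_1/∂P_2 = -0.3P_1 = -0.3(25.3) = -7.5900.
ε = (∂Q_1/∂P_2)(P_2/Q_1) = -7.5900 × (5.7/63.237) ≈ -0.684.

-0.684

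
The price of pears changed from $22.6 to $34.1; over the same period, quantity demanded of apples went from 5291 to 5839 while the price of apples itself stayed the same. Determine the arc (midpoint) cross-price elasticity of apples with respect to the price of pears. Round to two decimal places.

ΔQ_A = 5839 − 5291 = 548; ΔP_B = 34.1 − 22.6 = 11.5.
Midpoints: Q̄_A = 5565.0, P̄_B = 28.35.
ε = (ΔQ_A/Q̄_A)/(ΔP_B/P̄_B) = (548/5565.0)/(11.5/28.35) ≈ 0.24.

0.24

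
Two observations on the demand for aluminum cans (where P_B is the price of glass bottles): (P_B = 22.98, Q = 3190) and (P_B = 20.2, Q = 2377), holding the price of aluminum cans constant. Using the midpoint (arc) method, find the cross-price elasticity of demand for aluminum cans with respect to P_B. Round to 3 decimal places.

ΔQ_A = 2377 − 3190 = -813; ΔP_B = 20.2 − 22.98 = -2.78.
Midpoints: Q̄_A = 2783.5, P̄_B = 21.59.
ε = (ΔQ_A/Q̄_A)/(ΔP_B/P̄_B) = (-813/2783.5)/(-2.78/21.59) ≈ 2.268.

2.268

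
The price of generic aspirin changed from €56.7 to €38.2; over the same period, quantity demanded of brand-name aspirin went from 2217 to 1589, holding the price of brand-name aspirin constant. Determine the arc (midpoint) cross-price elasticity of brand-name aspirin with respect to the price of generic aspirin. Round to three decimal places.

0.846

ΔQ_A = 1589 − 2217 = -628; ΔP_B = 38.2 − 56.7 = -18.5.
Midpoints: Q̄_A = 1903.0, P̄_B = 47.45.
ε = (ΔQ_A/Q̄_A)/(ΔP_B/P̄_B) = (-628/1903.0)/(-18.5/47.45) ≈ 0.846.
ε > 0: brand-name aspirin and generic aspirin are substitutes.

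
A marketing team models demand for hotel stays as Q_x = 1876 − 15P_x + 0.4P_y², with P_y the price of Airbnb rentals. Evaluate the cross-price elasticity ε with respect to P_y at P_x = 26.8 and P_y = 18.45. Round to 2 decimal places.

0.17

At P_x = 26.8 and P_y = 18.45: Q_x = 1610.161.
∂Q_x/∂P_y = 0.8P_y = 0.8(18.45) = 14.7600.
ε = (∂Q_x/∂P_y)(P_y/Q_x) = 14.7600 × (18.45/1610.161) ≈ 0.17.
ε > 0: substitutes.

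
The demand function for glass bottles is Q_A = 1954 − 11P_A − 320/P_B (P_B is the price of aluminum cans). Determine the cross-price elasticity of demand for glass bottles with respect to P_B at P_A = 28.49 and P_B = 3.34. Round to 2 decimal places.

0.06

At P_A = 28.49 and P_B = 3.34: Q_A = 1544.802.
∂Q_A/∂P_B = 320/P_B² = 28.6851.
ε = (∂Q_A/∂P_B)(P_B/Q_A) = 28.6851 × (3.34/1544.802) ≈ 0.06.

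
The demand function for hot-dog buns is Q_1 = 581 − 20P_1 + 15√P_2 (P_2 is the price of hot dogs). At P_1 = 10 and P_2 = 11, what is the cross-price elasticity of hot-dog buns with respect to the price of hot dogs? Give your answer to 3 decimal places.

At P_1 = 10 and P_2 = 11: Q_1 = 430.749.
∂Q_1/∂P_2 = 15/(2√P_2) = 15/(2√11) = 2.2613.
ε = (∂Q_1/∂P_2)(P_2/Q_1) = 2.2613 × (11/430.749) ≈ 0.058.
ε > 0: substitutes.

0.058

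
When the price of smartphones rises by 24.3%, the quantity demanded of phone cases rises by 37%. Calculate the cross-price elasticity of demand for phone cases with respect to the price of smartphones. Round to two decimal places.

1.52

ε = (%ΔQ of phone cases) / (%ΔP of smartphones) = (37%) / (24.3%) ≈ 1.52.
Positive cross-price elasticity: substitutes.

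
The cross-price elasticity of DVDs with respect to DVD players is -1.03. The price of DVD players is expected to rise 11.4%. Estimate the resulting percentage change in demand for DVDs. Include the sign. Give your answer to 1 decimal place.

%ΔQ ≈ ε × %ΔP of DVD players = -1.03 × (11.4%) = -11.7%.

-11.7%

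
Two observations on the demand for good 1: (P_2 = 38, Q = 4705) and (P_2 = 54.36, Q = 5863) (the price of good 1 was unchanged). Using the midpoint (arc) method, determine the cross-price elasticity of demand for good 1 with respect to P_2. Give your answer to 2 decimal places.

0.62

ΔQ_1 = 5863 − 4705 = 1158; ΔP_2 = 54.36 − 38 = 16.36.
Midpoints: Q̄_1 = 5284.0, P̄_2 = 46.18.
ε = (ΔQ_1/Q̄_1)/(ΔP_2/P̄_2) = (1158/5284.0)/(16.36/46.18) ≈ 0.62.
ε > 0: good 1 and good 2 are substitutes.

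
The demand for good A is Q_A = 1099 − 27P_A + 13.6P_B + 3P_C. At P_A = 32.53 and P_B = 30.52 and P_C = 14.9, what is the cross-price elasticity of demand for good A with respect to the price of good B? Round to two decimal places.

0.61

At P_A = 32.53 and P_B = 30.52 and P_C = 14.9: Q_A = 680.462.
∂Q_A/∂P_B = 13.6.
ε = (∂Q_A/∂P_B)(P_B/Q_A) = 13.6 × (30.52/680.462) ≈ 0.61.
Since ε > 0, good A and good B are substitutes.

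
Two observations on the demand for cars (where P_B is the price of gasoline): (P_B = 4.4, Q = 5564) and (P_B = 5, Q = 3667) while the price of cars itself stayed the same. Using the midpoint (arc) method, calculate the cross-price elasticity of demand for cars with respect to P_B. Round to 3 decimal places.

-3.220

ΔQ_A = 3667 − 5564 = -1897; ΔP_B = 5 − 4.4 = 0.6.
Midpoints: Q̄_A = 4615.5, P̄_B = 4.70.
ε = (ΔQ_A/Q̄_A)/(ΔP_B/P̄_B) = (-1897/4615.5)/(0.6/4.70) ≈ -3.220.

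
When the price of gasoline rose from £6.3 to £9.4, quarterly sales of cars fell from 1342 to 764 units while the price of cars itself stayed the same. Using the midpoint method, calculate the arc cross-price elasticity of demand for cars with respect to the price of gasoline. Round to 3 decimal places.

-1.390

ΔQ_A = 764 − 1342 = -578; ΔP_B = 9.4 − 6.3 = 3.1.
Midpoints: Q̄_A = 1053.0, P̄_B = 7.85.
ε = (ΔQ_A/Q̄_A)/(ΔP_B/P̄_B) = (-578/1053.0)/(3.1/7.85) ≈ -1.390.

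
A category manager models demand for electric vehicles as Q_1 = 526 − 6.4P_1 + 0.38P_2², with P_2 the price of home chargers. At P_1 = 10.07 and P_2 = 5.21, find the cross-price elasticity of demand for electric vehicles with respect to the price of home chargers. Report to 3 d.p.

At P_1 = 10.07 and P_2 = 5.21: Q_1 = 471.867.
∂Q_1/∂P_2 = 0.76P_2 = 0.76(5.21) = 3.9596.
ε = (∂Q_1/∂P_2)(P_2/Q_1) = 3.9596 × (5.21/471.867) ≈ 0.044.

0.044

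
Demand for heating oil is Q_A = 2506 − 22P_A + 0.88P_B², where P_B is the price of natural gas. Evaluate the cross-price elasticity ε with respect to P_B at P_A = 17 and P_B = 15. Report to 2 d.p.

At P_A = 17 and P_B = 15: Q_A = 2330.
∂Q_A/∂P_B = 1.76P_B = 1.76(15) = 26.4000.
ε = (∂Q_A/∂P_B)(P_B/Q_A) = 26.4000 × (15/2330) ≈ 0.17.
ε > 0: substitutes.

0.17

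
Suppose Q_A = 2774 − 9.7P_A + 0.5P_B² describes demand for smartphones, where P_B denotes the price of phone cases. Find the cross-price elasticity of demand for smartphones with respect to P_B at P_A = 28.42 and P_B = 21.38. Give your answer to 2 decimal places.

At P_A = 28.42 and P_B = 21.38: Q_A = 2726.878.
∂Q_A/∂P_B = 1P_B = 1(21.38) = 21.3800.
ε = (∂Q_A/∂P_B)(P_B/Q_A) = 21.3800 × (21.38/2726.878) ≈ 0.17.

0.17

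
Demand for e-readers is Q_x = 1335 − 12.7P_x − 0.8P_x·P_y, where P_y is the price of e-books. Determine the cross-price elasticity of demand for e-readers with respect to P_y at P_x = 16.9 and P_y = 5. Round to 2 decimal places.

-0.06

At P_x = 16.9 and P_y = 5: Q_x = 1052.77.
∂Q_x/∂P_y = -0.8P_x = -0.8(16.9) = -13.5200.
ε = (∂Q_x/∂P_y)(P_y/Q_x) = -13.5200 × (5/1052.77) ≈ -0.06.
ε < 0: complements.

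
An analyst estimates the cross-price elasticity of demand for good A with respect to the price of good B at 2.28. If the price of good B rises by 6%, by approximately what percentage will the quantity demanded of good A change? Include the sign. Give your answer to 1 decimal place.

%ΔQ ≈ ε × %ΔP of good B = 2.28 × (6%) = 13.7%.

13.7%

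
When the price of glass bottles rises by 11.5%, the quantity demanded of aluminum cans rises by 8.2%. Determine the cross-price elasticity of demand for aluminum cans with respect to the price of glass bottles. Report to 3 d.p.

ε = (%ΔQ of aluminum cans) / (%ΔP of glass bottles) = (8.2%) / (11.5%) ≈ 0.713.

0.713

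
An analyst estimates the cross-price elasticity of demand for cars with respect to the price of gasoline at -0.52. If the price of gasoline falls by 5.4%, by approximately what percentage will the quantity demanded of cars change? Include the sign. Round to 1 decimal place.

%ΔQ ≈ ε × %ΔP of gasoline = -0.52 × (-5.4%) = 2.8%.

2.8%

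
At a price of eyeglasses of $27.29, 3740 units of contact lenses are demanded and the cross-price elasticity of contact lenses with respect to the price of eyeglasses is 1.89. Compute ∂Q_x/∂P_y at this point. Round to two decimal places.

259.02

ε = (∂Q_x/∂P_y)·(P_y/Q_x) ⇒ ∂Q_x/∂P_y = ε·Q_x/P_y = 1.89 × 3740/27.29 ≈ 259.02.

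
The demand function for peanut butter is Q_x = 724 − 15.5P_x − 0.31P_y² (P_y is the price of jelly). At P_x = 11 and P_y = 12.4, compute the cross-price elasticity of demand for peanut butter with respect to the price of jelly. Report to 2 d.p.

-0.19

At P_x = 11 and P_y = 12.4: Q_x = 505.834.
∂Q_x/∂P_y = -0.62P_y = -0.62(12.4) = -7.6880.
ε = (∂Q_x/∂P_y)(P_y/Q_x) = -7.6880 × (12.4/505.834) ≈ -0.19.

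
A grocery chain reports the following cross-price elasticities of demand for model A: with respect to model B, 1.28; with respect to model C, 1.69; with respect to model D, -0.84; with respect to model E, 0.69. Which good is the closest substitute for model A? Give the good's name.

model C

Substitutes have ε > 0. Among the positive values, 1.69 (model C) is largest.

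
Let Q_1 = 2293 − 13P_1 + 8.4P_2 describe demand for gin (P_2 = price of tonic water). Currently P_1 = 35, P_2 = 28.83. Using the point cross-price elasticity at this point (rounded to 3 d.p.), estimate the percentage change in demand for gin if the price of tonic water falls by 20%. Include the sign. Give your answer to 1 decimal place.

At P_1 = 35, P_2 = 28.83: Q_1 = 2080.172.
∂Q_1/∂P_2 = 8.4.
ε = (∂Q_1/∂P_2)(P_2/Q_1) = 8.4000 × 28.83/2080.172 ≈ 0.116.
%ΔQ_1 ≈ ε × %ΔP_2 = 0.116 × (-20%) = -2.3%.

-2.3%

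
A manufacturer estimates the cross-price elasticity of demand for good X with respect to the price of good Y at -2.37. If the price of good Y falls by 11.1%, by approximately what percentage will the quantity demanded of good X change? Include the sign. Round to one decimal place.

26.3%

%ΔQ ≈ ε × %ΔP of good Y = -2.37 × (-11.1%) = 26.3%.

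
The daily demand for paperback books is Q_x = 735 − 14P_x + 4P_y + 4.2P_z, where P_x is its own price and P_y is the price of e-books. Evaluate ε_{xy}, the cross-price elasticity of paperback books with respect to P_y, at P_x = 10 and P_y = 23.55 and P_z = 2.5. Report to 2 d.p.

At P_x = 10 and P_y = 23.55 and P_z = 2.5: Q_x = 699.7.
∂Q_x/∂P_y = 4.
ε = (∂Q_x/∂P_y)(P_y/Q_x) = 4 × (23.55/699.7) ≈ 0.13.

0.13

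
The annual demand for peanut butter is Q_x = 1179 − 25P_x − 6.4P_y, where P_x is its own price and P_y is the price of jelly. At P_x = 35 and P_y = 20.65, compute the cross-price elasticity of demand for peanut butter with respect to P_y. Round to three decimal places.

-0.769

At P_x = 35 and P_y = 20.65: Q_x = 171.84.
∂Q_x/∂P_y = -6.4.
ε = (∂Q_x/∂P_y)(P_y/Q_x) = -6.4 × (20.65/171.84) ≈ -0.769.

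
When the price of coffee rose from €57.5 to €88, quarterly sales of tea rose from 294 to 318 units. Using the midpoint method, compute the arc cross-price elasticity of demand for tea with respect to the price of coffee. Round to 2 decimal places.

0.19

ΔQ_A = 318 − 294 = 24; ΔP_B = 88 − 57.5 = 30.5.
Midpoints: Q̄_A = 306.0, P̄_B = 72.75.
ε = (ΔQ_A/Q̄_A)/(ΔP_B/P̄_B) = (24/306.0)/(30.5/72.75) ≈ 0.19.
ε > 0: tea and coffee are substitutes.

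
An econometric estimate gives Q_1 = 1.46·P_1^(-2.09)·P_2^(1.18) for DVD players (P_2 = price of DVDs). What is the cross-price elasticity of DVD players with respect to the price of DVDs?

In a log-linear (constant-elasticity) demand function, the coefficient on the exponent of P_2 is the cross-price elasticity.
ε = 1.18. Positive, so DVD players and DVDs are substitutes.

1.18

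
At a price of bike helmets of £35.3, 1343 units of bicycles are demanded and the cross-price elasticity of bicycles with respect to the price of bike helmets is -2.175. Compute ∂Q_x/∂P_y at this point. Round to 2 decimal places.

-82.75

ε = (∂Q_x/∂P_y)·(P_y/Q_x) ⇒ ∂Q_x/∂P_y = ε·Q_x/P_y = -2.175 × 1343/35.3 ≈ -82.75.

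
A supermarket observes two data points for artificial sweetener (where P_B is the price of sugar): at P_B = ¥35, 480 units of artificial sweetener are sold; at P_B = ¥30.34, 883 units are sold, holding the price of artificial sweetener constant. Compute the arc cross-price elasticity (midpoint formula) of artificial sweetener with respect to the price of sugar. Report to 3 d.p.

ΔQ_A = 883 − 480 = 403; ΔP_B = 30.34 − 35 = -4.66.
Midpoints: Q̄_A = 681.5, P̄_B = 32.67.
ε = (ΔQ_A/Q̄_A)/(ΔP_B/P̄_B) = (403/681.5)/(-4.66/32.67) ≈ -4.146.

-4.146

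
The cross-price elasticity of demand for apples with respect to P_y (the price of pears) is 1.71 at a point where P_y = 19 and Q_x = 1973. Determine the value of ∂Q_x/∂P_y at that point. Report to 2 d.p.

177.57

ε = (∂Q_x/∂P_y)·(P_y/Q_x) ⇒ ∂Q_x/∂P_y = ε·Q_x/P_y = 1.71 × 1973/19 ≈ 177.57.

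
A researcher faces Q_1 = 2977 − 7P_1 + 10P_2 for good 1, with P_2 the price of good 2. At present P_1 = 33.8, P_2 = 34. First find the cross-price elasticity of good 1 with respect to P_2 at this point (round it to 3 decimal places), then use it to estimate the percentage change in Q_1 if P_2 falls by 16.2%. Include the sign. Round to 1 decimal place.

At P_1 = 33.8, P_2 = 34: Q_1 = 3080.4.
∂Q_1/∂P_2 = 10.
ε = (∂Q_1/∂P_2)(P_2/Q_1) = 10.0000 × 34/3080.4 ≈ 0.110.
%ΔQ_1 ≈ ε × %ΔP_2 = 0.110 × (-16.2%) = -1.8%.

-1.8%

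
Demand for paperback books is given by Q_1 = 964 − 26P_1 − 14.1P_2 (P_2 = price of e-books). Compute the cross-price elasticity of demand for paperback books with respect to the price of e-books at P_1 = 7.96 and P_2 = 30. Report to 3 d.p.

-1.266

At P_1 = 7.96 and P_2 = 30: Q_1 = 334.04.
∂Q_1/∂P_2 = -14.1.
ε = (∂Q_1/∂P_2)(P_2/Q_1) = -14.1 × (30/334.04) ≈ -1.266.
Since ε < 0, paperback books and e-books are complements.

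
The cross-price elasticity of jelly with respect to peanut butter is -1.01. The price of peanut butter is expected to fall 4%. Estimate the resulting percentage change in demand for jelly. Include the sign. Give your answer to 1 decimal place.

%ΔQ ≈ ε × %ΔP of peanut butter = -1.01 × (-4%) = 4.0%.

4.0%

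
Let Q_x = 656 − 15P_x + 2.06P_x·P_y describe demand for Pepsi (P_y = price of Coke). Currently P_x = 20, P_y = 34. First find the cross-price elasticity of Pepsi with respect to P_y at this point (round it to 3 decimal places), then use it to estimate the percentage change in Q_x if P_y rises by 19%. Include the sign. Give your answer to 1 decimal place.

15.1%

At P_x = 20, P_y = 34: Q_x = 1756.8.
∂Q_x/∂P_y = 2.06P_x = 41.2000.
ε = (∂Q_x/∂P_y)(P_y/Q_x) = 41.2000 × 34/1756.8 ≈ 0.797.
%ΔQ_x ≈ ε × %ΔP_y = 0.797 × (19%) = 15.1%.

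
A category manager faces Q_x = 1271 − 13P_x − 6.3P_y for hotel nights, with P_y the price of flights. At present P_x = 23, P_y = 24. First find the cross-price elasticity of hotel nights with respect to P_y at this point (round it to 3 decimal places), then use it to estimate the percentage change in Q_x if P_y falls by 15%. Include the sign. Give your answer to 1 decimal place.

2.8%

At P_x = 23, P_y = 24: Q_x = 820.8.
∂Q_x/∂P_y = -6.3.
ε = (∂Q_x/∂P_y)(P_y/Q_x) = -6.3000 × 24/820.8 ≈ -0.184.
%ΔQ_x ≈ ε × %ΔP_y = -0.184 × (-15%) = 2.8%.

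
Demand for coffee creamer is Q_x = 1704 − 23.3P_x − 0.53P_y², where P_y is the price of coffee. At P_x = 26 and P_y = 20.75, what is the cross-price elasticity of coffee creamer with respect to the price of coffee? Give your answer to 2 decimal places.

At P_x = 26 and P_y = 20.75: Q_x = 870.002.
∂Q_x/∂P_y = -1.06P_y = -1.06(20.75) = -21.9950.
ε = (∂Q_x/∂P_y)(P_y/Q_x) = -21.9950 × (20.75/870.002) ≈ -0.52.

-0.52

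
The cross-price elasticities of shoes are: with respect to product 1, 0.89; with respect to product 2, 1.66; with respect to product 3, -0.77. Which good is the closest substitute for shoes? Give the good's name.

product 2

Substitutes have ε > 0. Among the positive values, 1.66 (product 2) is largest.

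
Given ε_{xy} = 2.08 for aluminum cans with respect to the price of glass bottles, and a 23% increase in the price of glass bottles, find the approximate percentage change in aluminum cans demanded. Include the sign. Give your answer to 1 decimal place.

47.8%

%ΔQ ≈ ε × %ΔP of glass bottles = 2.08 × (23%) = 47.8%.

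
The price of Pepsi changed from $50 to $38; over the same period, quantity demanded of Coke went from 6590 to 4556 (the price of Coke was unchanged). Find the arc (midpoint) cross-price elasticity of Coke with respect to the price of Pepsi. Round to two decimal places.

ΔQ_A = 4556 − 6590 = -2034; ΔP_B = 38 − 50 = -12.
Midpoints: Q̄_A = 5573.0, P̄_B = 44.00.
ε = (ΔQ_A/Q̄_A)/(ΔP_B/P̄_B) = (-2034/5573.0)/(-12/44.00) ≈ 1.34.

1.34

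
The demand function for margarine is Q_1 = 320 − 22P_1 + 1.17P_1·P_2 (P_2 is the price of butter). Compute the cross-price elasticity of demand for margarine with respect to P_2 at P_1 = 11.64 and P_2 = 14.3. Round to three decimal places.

0.753

At P_1 = 11.64 and P_2 = 14.3: Q_1 = 258.669.
∂Q_1/∂P_2 = 1.17P_1 = 1.17(11.64) = 13.6188.
ε = (∂Q_1/∂P_2)(P_2/Q_1) = 13.6188 × (14.3/258.669) ≈ 0.753.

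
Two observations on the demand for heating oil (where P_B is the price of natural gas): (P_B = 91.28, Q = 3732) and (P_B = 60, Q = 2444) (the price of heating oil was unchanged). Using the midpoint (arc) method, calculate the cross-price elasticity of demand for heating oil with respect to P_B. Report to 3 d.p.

ΔQ_A = 2444 − 3732 = -1288; ΔP_B = 60 − 91.28 = -31.28.
Midpoints: Q̄_A = 3088.0, P̄_B = 75.64.
ε = (ΔQ_A/Q̄_A)/(ΔP_B/P̄_B) = (-1288/3088.0)/(-31.28/75.64) ≈ 1.009.
ε > 0: heating oil and natural gas are substitutes.

1.009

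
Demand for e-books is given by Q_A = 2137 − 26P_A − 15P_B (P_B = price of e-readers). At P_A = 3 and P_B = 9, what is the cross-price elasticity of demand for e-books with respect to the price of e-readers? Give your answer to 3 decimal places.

At P_A = 3 and P_B = 9: Q_A = 1924.
∂Q_A/∂P_B = -15.
ε = (∂Q_A/∂P_B)(P_B/Q_A) = -15 × (9/1924) ≈ -0.070.
Since ε < 0, e-books and e-readers are complements.

-0.070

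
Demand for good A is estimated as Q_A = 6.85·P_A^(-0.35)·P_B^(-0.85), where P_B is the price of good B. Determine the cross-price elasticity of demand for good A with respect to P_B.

In a log-linear (constant-elasticity) demand function, the coefficient on the exponent of P_B is the cross-price elasticity.
ε = -0.85. Negative, so good A and good B are complements.

-0.85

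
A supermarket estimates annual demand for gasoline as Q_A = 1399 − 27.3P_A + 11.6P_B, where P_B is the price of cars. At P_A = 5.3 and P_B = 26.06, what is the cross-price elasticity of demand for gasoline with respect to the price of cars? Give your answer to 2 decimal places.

At P_A = 5.3 and P_B = 26.06: Q_A = 1556.606.
∂Q_A/∂P_B = 11.6.
ε = (∂Q_A/∂P_B)(P_B/Q_A) = 11.6 × (26.06/1556.606) ≈ 0.19.
Since ε > 0, gasoline and cars are substitutes.

0.19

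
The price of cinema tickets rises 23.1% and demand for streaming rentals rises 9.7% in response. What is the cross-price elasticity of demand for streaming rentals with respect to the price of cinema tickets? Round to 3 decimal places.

ε = (%ΔQ of streaming rentals) / (%ΔP of cinema tickets) = (9.7%) / (23.1%) ≈ 0.420.
Positive cross-price elasticity: substitutes.

0.420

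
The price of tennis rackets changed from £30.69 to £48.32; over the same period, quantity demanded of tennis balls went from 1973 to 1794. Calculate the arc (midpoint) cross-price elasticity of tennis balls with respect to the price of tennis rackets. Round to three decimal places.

ΔQ_A = 1794 − 1973 = -179; ΔP_B = 48.32 − 30.69 = 17.63.
Midpoints: Q̄_A = 1883.5, P̄_B = 39.51.
ε = (ΔQ_A/Q̄_A)/(ΔP_B/P̄_B) = (-179/1883.5)/(17.63/39.51) ≈ -0.213.

-0.213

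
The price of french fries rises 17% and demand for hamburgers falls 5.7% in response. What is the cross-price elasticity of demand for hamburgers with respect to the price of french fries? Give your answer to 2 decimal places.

-0.34

ε = (%ΔQ of hamburgers) / (%ΔP of french fries) = (-5.7%) / (17%) ≈ -0.34.
Negative cross-price elasticity: complements.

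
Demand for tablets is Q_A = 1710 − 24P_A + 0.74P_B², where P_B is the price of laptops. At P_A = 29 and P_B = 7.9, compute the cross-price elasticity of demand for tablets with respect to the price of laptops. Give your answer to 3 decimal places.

At P_A = 29 and P_B = 7.9: Q_A = 1060.183.
∂Q_A/∂P_B = 1.48P_B = 1.48(7.9) = 11.6920.
ε = (∂Q_A/∂P_B)(P_B/Q_A) = 11.6920 × (7.9/1060.183) ≈ 0.087.

0.087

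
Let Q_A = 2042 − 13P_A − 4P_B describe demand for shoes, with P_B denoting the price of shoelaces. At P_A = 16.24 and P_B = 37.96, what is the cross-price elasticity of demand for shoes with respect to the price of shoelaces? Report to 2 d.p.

-0.09

At P_A = 16.24 and P_B = 37.96: Q_A = 1679.04.
∂Q_A/∂P_B = -4.
ε = (∂Q_A/∂P_B)(P_B/Q_A) = -4 × (37.96/1679.04) ≈ -0.09.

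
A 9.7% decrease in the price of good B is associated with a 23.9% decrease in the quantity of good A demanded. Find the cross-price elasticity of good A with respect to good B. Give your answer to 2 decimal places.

ε = (%ΔQ of good A) / (%ΔP of good B) = (-23.9%) / (-9.7%) ≈ 2.46.

2.46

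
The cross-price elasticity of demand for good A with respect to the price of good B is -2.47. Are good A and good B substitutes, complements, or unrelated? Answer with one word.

complements

ε = -2.47 < 0, so a higher price of good B lowers demand for good A: complements.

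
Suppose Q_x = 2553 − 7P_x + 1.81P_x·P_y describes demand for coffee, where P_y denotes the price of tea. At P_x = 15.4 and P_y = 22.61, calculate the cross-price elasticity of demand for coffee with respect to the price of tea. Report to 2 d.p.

At P_x = 15.4 and P_y = 22.61: Q_x = 3075.431.
∂Q_x/∂P_y = 1.81P_x = 1.81(15.4) = 27.8740.
ε = (∂Q_x/∂P_y)(P_y/Q_x) = 27.8740 × (22.61/3075.431) ≈ 0.20.
ε > 0: substitutes.

0.20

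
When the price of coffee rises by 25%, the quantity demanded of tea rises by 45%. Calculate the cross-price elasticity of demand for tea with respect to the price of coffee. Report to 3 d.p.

1.800

ε = (%ΔQ of tea) / (%ΔP of coffee) = (45%) / (25%) ≈ 1.800.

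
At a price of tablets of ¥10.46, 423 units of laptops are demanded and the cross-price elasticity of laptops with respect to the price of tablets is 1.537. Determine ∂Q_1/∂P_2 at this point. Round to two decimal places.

ε = (∂Q_1/∂P_2)·(P_2/Q_1) ⇒ ∂Q_1/∂P_2 = ε·Q_1/P_2 = 1.537 × 423/10.46 ≈ 62.16.

62.16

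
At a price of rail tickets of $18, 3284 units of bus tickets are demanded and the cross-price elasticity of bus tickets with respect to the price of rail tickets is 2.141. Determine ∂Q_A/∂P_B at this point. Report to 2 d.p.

390.61

ε = (∂Q_A/∂P_B)·(P_B/Q_A) ⇒ ∂Q_A/∂P_B = ε·Q_A/P_B = 2.141 × 3284/18 ≈ 390.61.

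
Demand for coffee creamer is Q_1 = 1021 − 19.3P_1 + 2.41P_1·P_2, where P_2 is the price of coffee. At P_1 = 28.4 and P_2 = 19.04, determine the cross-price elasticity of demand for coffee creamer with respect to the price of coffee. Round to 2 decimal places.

At P_1 = 28.4 and P_2 = 19.04: Q_1 = 1776.054.
∂Q_1/∂P_2 = 2.41P_1 = 2.41(28.4) = 68.4440.
ε = (∂Q_1/∂P_2)(P_2/Q_1) = 68.4440 × (19.04/1776.054) ≈ 0.73.
ε > 0: substitutes.

0.73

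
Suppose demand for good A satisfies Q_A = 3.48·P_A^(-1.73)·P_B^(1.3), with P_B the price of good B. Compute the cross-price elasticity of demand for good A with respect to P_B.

1.30

In a log-linear (constant-elasticity) demand function, the coefficient on the exponent of P_B is the cross-price elasticity.
ε = 1.30. Positive, so good A and good B are substitutes.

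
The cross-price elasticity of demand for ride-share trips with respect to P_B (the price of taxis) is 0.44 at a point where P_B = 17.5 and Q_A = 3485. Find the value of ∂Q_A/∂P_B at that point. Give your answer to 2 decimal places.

ε = (∂Q_A/∂P_B)·(P_B/Q_A) ⇒ ∂Q_A/∂P_B = ε·Q_A/P_B = 0.44 × 3485/17.5 ≈ 87.62.

87.62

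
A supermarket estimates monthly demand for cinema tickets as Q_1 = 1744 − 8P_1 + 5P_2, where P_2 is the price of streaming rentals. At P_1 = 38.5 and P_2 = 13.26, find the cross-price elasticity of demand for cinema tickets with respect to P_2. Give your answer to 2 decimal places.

At P_1 = 38.5 and P_2 = 13.26: Q_1 = 1502.3.
∂Q_1/∂P_2 = 5.
ε = (∂Q_1/∂P_2)(P_2/Q_1) = 5 × (13.26/1502.3) ≈ 0.04.
Since ε > 0, cinema tickets and streaming rentals are substitutes.

0.04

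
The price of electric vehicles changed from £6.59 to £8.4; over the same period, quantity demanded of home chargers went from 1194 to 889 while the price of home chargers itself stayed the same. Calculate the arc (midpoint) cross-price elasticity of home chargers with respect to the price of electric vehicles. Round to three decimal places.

ΔQ_A = 889 − 1194 = -305; ΔP_B = 8.4 − 6.59 = 1.81.
Midpoints: Q̄_A = 1041.5, P̄_B = 7.50.
ε = (ΔQ_A/Q̄_A)/(ΔP_B/P̄_B) = (-305/1041.5)/(1.81/7.50) ≈ -1.213.
ε < 0: home chargers and electric vehicles are complements.

-1.213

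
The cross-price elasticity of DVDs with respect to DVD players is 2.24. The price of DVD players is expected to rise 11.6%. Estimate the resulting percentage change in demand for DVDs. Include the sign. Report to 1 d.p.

%ΔQ ≈ ε × %ΔP of DVD players = 2.24 × (11.6%) = 26.0%.

26.0%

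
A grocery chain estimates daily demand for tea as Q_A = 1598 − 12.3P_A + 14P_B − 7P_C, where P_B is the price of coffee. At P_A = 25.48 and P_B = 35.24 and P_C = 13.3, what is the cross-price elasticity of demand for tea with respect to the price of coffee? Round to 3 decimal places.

At P_A = 25.48 and P_B = 35.24 and P_C = 13.3: Q_A = 1684.856.
∂Q_A/∂P_B = 14.
ε = (∂Q_A/∂P_B)(P_B/Q_A) = 14 × (35.24/1684.856) ≈ 0.293.

0.293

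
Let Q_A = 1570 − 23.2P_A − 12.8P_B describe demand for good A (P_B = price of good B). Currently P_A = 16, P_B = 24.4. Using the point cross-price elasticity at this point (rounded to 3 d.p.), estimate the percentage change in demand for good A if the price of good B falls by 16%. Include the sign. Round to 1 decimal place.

5.6%

At P_A = 16, P_B = 24.4: Q_A = 886.48.
∂Q_A/∂P_B = -12.8.
ε = (∂Q_A/∂P_B)(P_B/Q_A) = -12.8000 × 24.4/886.48 ≈ -0.352.
%ΔQ_A ≈ ε × %ΔP_B = -0.352 × (-16%) = 5.6%.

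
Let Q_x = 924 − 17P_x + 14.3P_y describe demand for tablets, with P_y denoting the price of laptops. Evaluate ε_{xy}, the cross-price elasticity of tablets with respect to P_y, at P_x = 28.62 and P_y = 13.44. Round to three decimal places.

0.305

At P_x = 28.62 and P_y = 13.44: Q_x = 629.652.
∂Q_x/∂P_y = 14.3.
ε = (∂Q_x/∂P_y)(P_y/Q_x) = 14.3 × (13.44/629.652) ≈ 0.305.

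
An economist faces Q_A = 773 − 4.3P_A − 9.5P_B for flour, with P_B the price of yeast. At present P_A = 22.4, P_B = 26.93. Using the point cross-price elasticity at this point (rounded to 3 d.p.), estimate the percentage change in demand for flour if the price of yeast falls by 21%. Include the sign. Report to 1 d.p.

At P_A = 22.4, P_B = 26.93: Q_A = 420.845.
∂Q_A/∂P_B = -9.5.
ε = (∂Q_A/∂P_B)(P_B/Q_A) = -9.5000 × 26.93/420.845 ≈ -0.608.
%ΔQ_A ≈ ε × %ΔP_B = -0.608 × (-21%) = 12.8%.

12.8%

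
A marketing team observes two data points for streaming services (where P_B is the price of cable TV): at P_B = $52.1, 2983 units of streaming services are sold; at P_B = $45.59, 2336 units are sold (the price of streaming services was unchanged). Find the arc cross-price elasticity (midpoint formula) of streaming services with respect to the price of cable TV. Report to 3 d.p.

ΔQ_A = 2336 − 2983 = -647; ΔP_B = 45.59 − 52.1 = -6.51.
Midpoints: Q̄_A = 2659.5, P̄_B = 48.84.
ε = (ΔQ_A/Q̄_A)/(ΔP_B/P̄_B) = (-647/2659.5)/(-6.51/48.84) ≈ 1.825.
ε > 0: streaming services and cable TV are substitutes.

1.825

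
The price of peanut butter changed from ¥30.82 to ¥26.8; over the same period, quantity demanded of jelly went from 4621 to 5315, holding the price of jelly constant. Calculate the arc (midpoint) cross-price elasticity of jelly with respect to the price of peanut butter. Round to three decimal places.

ΔQ_A = 5315 − 4621 = 694; ΔP_B = 26.8 − 30.82 = -4.02.
Midpoints: Q̄_A = 4968.0, P̄_B = 28.81.
ε = (ΔQ_A/Q̄_A)/(ΔP_B/P̄_B) = (694/4968.0)/(-4.02/28.81) ≈ -1.001.

-1.001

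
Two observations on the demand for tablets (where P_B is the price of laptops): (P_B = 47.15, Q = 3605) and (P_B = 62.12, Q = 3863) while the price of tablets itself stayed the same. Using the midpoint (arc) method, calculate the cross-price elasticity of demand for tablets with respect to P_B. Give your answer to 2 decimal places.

0.25

ΔQ_A = 3863 − 3605 = 258; ΔP_B = 62.12 − 47.15 = 14.97.
Midpoints: Q̄_A = 3734.0, P̄_B = 54.63.
ε = (ΔQ_A/Q̄_A)/(ΔP_B/P̄_B) = (258/3734.0)/(14.97/54.63) ≈ 0.25.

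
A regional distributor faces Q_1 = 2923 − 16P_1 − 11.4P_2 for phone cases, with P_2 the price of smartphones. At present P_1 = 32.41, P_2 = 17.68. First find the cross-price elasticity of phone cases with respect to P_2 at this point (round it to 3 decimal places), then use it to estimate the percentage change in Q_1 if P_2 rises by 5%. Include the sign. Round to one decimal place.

At P_1 = 32.41, P_2 = 17.68: Q_1 = 2202.888.
∂Q_1/∂P_2 = -11.4.
ε = (∂Q_1/∂P_2)(P_2/Q_1) = -11.4000 × 17.68/2202.888 ≈ -0.091.
%ΔQ_1 ≈ ε × %ΔP_2 = -0.091 × (5%) = -0.5%.

-0.5%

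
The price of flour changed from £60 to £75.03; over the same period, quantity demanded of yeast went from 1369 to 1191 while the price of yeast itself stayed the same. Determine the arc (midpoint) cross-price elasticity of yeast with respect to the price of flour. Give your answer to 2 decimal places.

-0.62

ΔQ_A = 1191 − 1369 = -178; ΔP_B = 75.03 − 60 = 15.03.
Midpoints: Q̄_A = 1280.0, P̄_B = 67.52.
ε = (ΔQ_A/Q̄_A)/(ΔP_B/P̄_B) = (-178/1280.0)/(15.03/67.52) ≈ -0.62.
ε < 0: yeast and flour are complements.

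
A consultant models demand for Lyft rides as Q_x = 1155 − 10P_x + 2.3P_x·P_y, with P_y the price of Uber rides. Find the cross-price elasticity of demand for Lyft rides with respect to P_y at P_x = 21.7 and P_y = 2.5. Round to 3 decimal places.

At P_x = 21.7 and P_y = 2.5: Q_x = 1062.775.
∂Q_x/∂P_y = 2.3P_x = 2.3(21.7) = 49.9100.
ε = (∂Q_x/∂P_y)(P_y/Q_x) = 49.9100 × (2.5/1062.775) ≈ 0.117.
ε > 0: substitutes.

0.117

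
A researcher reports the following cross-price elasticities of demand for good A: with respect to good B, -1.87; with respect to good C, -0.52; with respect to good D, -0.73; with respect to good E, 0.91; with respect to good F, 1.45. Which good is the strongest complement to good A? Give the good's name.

Complements have ε < 0. The most negative value is -1.87 (good B).

good B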